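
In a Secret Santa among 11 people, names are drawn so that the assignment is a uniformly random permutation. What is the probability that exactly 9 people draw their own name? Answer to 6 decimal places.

0.000001

Choose which 9 of the 11 are fixed: C(11,9) = 55 ways.
The remaining 2 must have no fixed point: D(2) = 1.
P = 55·1/39916800 = 1/725760 ≈ 0.000001.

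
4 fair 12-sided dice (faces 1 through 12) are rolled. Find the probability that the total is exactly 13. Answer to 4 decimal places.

0.0106

There are 12^4 = 20736 equally likely outcomes.
The number of ordered 4-tuples from {1,…,12} summing to 13 is 220.
P(sum = 13) = 220/20736 = 55/5184 ≈ 0.0106.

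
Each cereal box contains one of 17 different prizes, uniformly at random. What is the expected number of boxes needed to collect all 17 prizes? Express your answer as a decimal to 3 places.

58.472

After i distinct types are collected, each trial gives a new one with probability (17−i)/17, so the expected wait for the next new type is 17/(17−i).
E = 17/17 + 17/16 + 17/15 + 17/14 + 17/13 + 17/12 + 17/11 + 17/10 + 17/9 + 17/8 + 17/7 + 17/6 + 17/5 + 17/4 + 17/3 + 17/2 + 17/1 = 42142223/720720 ≈ 58.472.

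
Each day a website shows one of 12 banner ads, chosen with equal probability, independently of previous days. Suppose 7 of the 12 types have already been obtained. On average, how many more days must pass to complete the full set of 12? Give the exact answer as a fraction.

137/5

Starting from 7 distinct types, each trial gives a new one with probability (12−i)/12 when i types are held, so the wait for the next new type is 12/(12−i).
E = 12/5 + 12/4 + 12/3 + 12/2 + 12/1 = 137/5.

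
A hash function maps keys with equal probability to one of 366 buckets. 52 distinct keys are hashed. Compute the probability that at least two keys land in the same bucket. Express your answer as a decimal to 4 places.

0.9778

It's easier to compute the probability that all 52 are distinct.
P(all distinct) = 366/366 · 365/366 · ··· · 315/366 ≈ 0.0222.
So the probability of at least one match is 1 − 0.0222 = 0.9778.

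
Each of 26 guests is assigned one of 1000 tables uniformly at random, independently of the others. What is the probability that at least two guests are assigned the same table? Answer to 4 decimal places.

It's easier to compute the probability that all 26 are distinct.
P(all distinct) = 1000/1000 · 999/1000 · ··· · 975/1000 ≈ 0.7205.
So the probability of at least one match is 1 − 0.7205 = 0.2795.

0.2795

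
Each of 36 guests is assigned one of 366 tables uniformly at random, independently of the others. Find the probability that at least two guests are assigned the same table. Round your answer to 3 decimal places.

It's easier to compute the probability that all 36 are distinct.
P(all distinct) = 366/366 · 365/366 · ··· · 331/366 ≈ 0.169.
So the probability of at least one match is 1 − 0.169 = 0.831.

0.831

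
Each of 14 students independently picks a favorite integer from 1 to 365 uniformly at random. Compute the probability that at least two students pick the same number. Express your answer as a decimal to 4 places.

0.2231

It's easier to compute the probability that all 14 are distinct.
P(all distinct) = 365/365 · 364/365 · ··· · 352/365 ≈ 0.7769.
So the probability of at least one match is 1 − 0.7769 = 0.2231.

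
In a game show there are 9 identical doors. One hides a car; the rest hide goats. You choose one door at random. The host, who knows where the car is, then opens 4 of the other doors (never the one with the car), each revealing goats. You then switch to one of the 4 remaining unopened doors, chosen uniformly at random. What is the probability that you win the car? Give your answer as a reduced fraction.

Your original door holds the car with probability 1/9, so the other 8 collectively hold it with probability 8/9.
The host can always find 4 empty doors to open, so the reveals don't change that 8/9; it is now spread over the 4 remaining unopened doors.
P(win by switching) = (8/9) · (1/4) = 2/9.

2/9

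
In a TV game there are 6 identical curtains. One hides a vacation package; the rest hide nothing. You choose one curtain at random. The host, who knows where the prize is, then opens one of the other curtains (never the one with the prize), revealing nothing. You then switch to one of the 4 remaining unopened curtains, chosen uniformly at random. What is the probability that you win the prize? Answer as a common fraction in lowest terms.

5/24

Your original curtain holds the prize with probability 1/6, so the other 5 collectively hold it with probability 5/6.
The host can always find an empty curtain to open, so this doesn't change that 5/6; it is now spread over the 4 remaining unopened curtains.
P(win by switching) = (5/6) · (1/4) = 5/24.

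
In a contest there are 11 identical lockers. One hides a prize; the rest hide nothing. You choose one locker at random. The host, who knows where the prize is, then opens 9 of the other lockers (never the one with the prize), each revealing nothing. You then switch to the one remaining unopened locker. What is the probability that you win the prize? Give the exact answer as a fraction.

Your original locker holds the prize with probability 1/11, so the other 10 collectively hold it with probability 10/11.
The host can always find 9 empty lockers to open, so the reveals don't change that 10/11; it is now spread over the 1 remaining unopened locker.
P(win by switching) = (10/11) · (1/1) = 10/11.

10/11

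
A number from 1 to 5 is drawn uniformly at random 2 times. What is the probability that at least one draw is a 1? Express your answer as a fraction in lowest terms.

9/25

P(no draw is a 1) = (4/5)^2 = 16/25.
P(at least one) = 1 − 16/25 = 9/25.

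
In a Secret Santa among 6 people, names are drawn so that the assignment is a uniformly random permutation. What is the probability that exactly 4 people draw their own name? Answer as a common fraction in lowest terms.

Choose which 4 of the 6 are fixed: C(6,4) = 15 ways.
The remaining 2 must have no fixed point: D(2) = 1.
P = 15·1/720 = 1/48.

1/48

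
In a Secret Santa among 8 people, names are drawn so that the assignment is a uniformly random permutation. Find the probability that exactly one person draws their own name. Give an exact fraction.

Choose which one is fixed: C(8,1) = 8 ways.
The remaining 7 must have no fixed point: D(7) = 1854.
P = 8·1854/40320 = 103/280.

103/280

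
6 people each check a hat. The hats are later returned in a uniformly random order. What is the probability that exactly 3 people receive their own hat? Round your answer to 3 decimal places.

0.056

Choose which 3 of the 6 are fixed: C(6,3) = 20 ways.
The remaining 3 must have no fixed point: D(3) = 2.
P = 20·2/720 = 1/18 ≈ 0.056.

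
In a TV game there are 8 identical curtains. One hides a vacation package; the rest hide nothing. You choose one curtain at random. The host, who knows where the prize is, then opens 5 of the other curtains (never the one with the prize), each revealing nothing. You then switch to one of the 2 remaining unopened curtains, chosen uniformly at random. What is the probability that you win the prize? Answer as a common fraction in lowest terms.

7/16

Your original curtain holds the prize with probability 1/8, so the other 7 collectively hold it with probability 7/8.
The host can always find 5 empty curtains to open, so the reveals don't change that 7/8; it is now spread over the 2 remaining unopened curtains.
P(win by switching) = (7/8) · (1/2) = 7/16.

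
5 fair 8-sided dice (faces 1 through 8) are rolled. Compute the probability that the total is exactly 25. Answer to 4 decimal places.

0.0679

There are 8^5 = 32768 equally likely outcomes.
The number of ordered 5-tuples from {1,…,8} summing to 25 is 2226.
P(sum = 25) = 2226/32768 = 1113/16384 ≈ 0.0679.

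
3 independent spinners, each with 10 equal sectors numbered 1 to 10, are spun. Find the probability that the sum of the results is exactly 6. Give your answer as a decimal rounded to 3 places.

There are 10^3 = 1000 equally likely outcomes.
The number of ordered 3-tuples from {1,…,10} summing to 6 is 10.
P(sum = 6) = 10/1000 = 1/100 ≈ 0.010.

0.010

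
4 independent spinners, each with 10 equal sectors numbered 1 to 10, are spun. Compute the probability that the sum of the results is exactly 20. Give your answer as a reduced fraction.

633/10000

There are 10^4 = 10000 equally likely outcomes.
The number of ordered 4-tuples from {1,…,10} summing to 20 is 633.
P(sum = 20) = 633/10000.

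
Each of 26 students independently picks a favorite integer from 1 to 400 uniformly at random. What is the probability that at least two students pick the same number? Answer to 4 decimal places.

It's easier to compute the probability that all 26 are distinct.
P(all distinct) = 400/400 · 399/400 · ··· · 375/400 ≈ 0.4359.
So the probability of at least one match is 1 − 0.4359 = 0.5641.

0.5641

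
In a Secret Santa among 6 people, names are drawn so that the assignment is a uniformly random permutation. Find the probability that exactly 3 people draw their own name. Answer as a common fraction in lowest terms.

1/18

Choose which 3 of the 6 are fixed: C(6,3) = 20 ways.
The remaining 3 must have no fixed point: D(3) = 2.
P = 20·2/720 = 1/18.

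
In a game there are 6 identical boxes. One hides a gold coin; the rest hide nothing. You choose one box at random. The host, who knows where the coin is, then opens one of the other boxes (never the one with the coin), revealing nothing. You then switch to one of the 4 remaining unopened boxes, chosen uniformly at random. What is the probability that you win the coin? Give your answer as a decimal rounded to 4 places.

Your original box holds the coin with probability 1/6, so the other 5 collectively hold it with probability 5/6.
The host can always find an empty box to open, so this doesn't change that 5/6; it is now spread over the 4 remaining unopened boxes.
P(win by switching) = (5/6) · (1/4) = 5/24 ≈ 0.2083.

0.2083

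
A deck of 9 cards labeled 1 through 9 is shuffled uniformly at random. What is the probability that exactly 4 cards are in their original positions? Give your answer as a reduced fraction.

Choose which 4 of the 9 are fixed: C(9,4) = 126 ways.
The remaining 5 must have no fixed point: D(5) = 44.
P = 126·44/362880 = 11/720.

11/720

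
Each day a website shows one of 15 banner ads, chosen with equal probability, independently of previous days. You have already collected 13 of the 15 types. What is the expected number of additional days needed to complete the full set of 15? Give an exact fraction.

Starting from 13 distinct types, each trial gives a new one with probability (15−i)/15 when i types are held, so the wait for the next new type is 15/(15−i).
E = 15/2 + 15/1 = 45/2.

45/2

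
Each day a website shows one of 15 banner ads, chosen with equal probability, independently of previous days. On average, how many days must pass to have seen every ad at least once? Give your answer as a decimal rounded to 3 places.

After i distinct types are collected, each trial gives a new one with probability (15−i)/15, so the expected wait for the next new type is 15/(15−i).
E = 15/15 + 15/14 + 15/13 + 15/12 + 15/11 + 15/10 + 15/9 + 15/8 + 15/7 + 15/6 + 15/5 + 15/4 + 15/3 + 15/2 + 15/1 = 1195757/24024 ≈ 49.773.

49.773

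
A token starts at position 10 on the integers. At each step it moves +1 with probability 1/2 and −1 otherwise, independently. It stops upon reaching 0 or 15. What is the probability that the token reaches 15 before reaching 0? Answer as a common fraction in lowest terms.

With a fair step, P(i) = ½P(i−1) + ½P(i+1) with P(0)=0, P(15)=1 has the linear solution P(i) = i/15.
P(10) = 10/15 = 2/3.

2/3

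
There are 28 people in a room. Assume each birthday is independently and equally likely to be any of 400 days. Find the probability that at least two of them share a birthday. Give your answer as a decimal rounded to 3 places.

0.620

It's easier to compute the probability that all 28 are distinct.
P(all distinct) = 400/400 · 399/400 · ··· · 373/400 ≈ 0.380.
So the probability of at least one match is 1 − 0.380 = 0.620.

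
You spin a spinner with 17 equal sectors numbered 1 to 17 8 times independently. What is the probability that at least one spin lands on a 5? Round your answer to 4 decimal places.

0.3843

P(no spin lands on a 5) = (16/17)^8 ≈ 0.6157.
P(at least one) = 1 − 0.6157 = 0.3843.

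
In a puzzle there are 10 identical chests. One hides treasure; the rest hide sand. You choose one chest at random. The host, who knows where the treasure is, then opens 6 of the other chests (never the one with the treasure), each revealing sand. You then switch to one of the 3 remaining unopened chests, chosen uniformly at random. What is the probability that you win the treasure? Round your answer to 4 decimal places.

0.3000

Your original chest holds the treasure with probability 1/10, so the other 9 collectively hold it with probability 9/10.
The host can always find 6 empty chests to open, so the reveals don't change that 9/10; it is now spread over the 3 remaining unopened chests.
P(win by switching) = (9/10) · (1/3) = 3/10 ≈ 0.3000.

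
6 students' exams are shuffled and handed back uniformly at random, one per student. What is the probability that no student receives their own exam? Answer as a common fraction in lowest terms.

53/144

This is the derangement probability: permutations of 6 with no fixed point.
D(6) = 6! · (1 − 1/1! + 1/2! − ··· + (−1)^6/6!) = 265.
P = 265/720 = 53/144.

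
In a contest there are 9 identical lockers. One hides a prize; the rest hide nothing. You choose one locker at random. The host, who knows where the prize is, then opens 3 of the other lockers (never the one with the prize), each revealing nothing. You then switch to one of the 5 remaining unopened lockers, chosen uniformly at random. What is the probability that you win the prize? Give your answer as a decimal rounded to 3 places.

0.178

Your original locker holds the prize with probability 1/9, so the other 8 collectively hold it with probability 8/9.
The host can always find 3 empty lockers to open, so the reveals don't change that 8/9; it is now spread over the 5 remaining unopened lockers.
P(win by switching) = (8/9) · (1/5) = 8/45 ≈ 0.178.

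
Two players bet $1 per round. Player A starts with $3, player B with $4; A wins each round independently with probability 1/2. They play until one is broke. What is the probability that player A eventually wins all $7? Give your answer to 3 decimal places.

With a fair step, P(i) = ½P(i−1) + ½P(i+1) with P(0)=0, P(7)=1 has the linear solution P(i) = i/7.
P(3) = 3/7 ≈ 0.429.

0.429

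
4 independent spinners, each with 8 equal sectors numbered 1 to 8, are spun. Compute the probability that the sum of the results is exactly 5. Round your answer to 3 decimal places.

0.001

There are 8^4 = 4096 equally likely outcomes.
The number of ordered 4-tuples from {1,…,8} summing to 5 is 4.
P(sum = 5) = 4/4096 = 1/1024 ≈ 0.001.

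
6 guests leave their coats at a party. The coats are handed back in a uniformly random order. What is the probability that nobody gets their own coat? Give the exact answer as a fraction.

This is the derangement probability: permutations of 6 with no fixed point.
D(6) = 6! · (1 − 1/1! + 1/2! − ··· + (−1)^6/6!) = 265.
P = 265/720 = 53/144.

53/144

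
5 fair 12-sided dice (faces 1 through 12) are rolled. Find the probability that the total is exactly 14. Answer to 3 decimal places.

There are 12^5 = 248832 equally likely outcomes.
The number of ordered 5-tuples from {1,…,12} summing to 14 is 715.
P(sum = 14) = 715/248832 ≈ 0.003.

0.003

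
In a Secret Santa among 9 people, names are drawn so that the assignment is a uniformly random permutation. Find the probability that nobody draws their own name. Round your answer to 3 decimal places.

This is the derangement probability: permutations of 9 with no fixed point.
D(9) = 9! · (1 − 1/1! + 1/2! − ··· + (−1)^9/9!) = 133496.
P = 133496/362880 = 16687/45360 ≈ 0.368.

0.368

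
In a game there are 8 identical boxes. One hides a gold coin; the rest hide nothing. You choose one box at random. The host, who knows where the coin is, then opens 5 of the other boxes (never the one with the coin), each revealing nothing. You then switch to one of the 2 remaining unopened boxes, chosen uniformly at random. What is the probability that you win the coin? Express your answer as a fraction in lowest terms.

Your original box holds the coin with probability 1/8, so the other 7 collectively hold it with probability 7/8.
The host can always find 5 empty boxes to open, so the reveals don't change that 7/8; it is now spread over the 2 remaining unopened boxes.
P(win by switching) = (7/8) · (1/2) = 7/16.

7/16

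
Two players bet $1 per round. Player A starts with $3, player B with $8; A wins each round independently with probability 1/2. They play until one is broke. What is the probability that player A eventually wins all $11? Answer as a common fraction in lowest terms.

With a fair step, P(i) = ½P(i−1) + ½P(i+1) with P(0)=0, P(11)=1 has the linear solution P(i) = i/11.
P(3) = 3/11.

3/11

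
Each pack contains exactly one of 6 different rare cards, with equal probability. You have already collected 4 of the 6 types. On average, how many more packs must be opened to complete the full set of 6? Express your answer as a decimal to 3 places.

9.000

Starting from 4 distinct types, each trial gives a new one with probability (6−i)/6 when i types are held, so the wait for the next new type is 6/(6−i).
E = 6/2 + 6/1 = 9 ≈ 9.000.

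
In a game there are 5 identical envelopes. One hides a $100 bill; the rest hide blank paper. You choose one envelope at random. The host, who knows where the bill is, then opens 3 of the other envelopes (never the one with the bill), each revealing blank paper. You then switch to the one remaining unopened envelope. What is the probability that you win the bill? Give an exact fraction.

Your original envelope holds the bill with probability 1/5, so the other 4 collectively hold it with probability 4/5.
The host can always find 3 empty envelopes to open, so the reveals don't change that 4/5; it is now spread over the 1 remaining unopened envelope.
P(win by switching) = (4/5) · (1/1) = 4/5.

4/5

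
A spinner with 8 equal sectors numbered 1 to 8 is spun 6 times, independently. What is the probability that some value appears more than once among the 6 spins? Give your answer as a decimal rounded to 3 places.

P(all 6 different) = 8/8 · 7/8 · ··· · 3/8 ≈ 0.077.
P(at least two equal) = 1 − 0.077 = 0.923.

0.923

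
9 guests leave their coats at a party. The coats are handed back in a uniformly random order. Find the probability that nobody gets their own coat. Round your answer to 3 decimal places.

This is the derangement probability: permutations of 9 with no fixed point.
D(9) = 9! · (1 − 1/1! + 1/2! − ··· + (−1)^9/9!) = 133496.
P = 133496/362880 = 16687/45360 ≈ 0.368.

0.368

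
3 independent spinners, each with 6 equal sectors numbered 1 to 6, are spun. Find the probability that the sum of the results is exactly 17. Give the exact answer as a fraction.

1/72

There are 6^3 = 216 equally likely outcomes.
The number of ordered 3-tuples from {1,…,6} summing to 17 is 3.
P(sum = 17) = 3/216 = 1/72.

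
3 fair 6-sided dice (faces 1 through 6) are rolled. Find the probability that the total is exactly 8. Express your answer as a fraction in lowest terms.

There are 6^3 = 216 equally likely outcomes.
The number of ordered 3-tuples from {1,…,6} summing to 8 is 21.
P(sum = 8) = 21/216 = 7/72.

7/72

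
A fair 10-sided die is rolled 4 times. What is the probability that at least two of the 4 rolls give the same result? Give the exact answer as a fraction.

P(all 4 different) = 10/10 · 9/10 · ··· · 7/10 = 63/125.
P(at least two equal) = 1 − 63/125 = 62/125.

62/125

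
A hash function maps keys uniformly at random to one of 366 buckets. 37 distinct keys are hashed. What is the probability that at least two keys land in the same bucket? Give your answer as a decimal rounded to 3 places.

0.848

It's easier to compute the probability that all 37 are distinct.
P(all distinct) = 366/366 · 365/366 · ··· · 330/366 ≈ 0.152.
So the probability of at least one match is 1 − 0.152 = 0.848.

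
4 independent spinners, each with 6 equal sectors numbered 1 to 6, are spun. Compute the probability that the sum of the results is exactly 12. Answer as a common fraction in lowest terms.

125/1296

There are 6^4 = 1296 equally likely outcomes.
The number of ordered 4-tuples from {1,…,6} summing to 12 is 125.
P(sum = 12) = 125/1296.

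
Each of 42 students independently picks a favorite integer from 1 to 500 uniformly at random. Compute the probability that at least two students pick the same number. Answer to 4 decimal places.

It's easier to compute the probability that all 42 are distinct.
P(all distinct) = 500/500 · 499/500 · ··· · 459/500 ≈ 0.1700.
So the probability of at least one match is 1 − 0.1700 = 0.8300.

0.8300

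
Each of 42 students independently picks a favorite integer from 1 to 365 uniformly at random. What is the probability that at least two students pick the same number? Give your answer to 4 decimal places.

0.9140

It's easier to compute the probability that all 42 are distinct.
P(all distinct) = 365/365 · 364/365 · ··· · 324/365 ≈ 0.0860.
So the probability of at least one match is 1 − 0.0860 = 0.9140.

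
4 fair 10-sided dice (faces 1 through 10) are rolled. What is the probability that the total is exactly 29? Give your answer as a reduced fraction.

There are 10^4 = 10000 equally likely outcomes.
The number of ordered 4-tuples from {1,…,10} summing to 29 is 348.
P(sum = 29) = 348/10000 = 87/2500.

87/2500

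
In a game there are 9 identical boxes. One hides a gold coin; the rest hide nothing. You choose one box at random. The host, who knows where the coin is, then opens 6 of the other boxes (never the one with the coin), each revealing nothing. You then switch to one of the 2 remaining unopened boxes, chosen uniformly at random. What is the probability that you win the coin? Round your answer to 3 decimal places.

0.444

Your original box holds the coin with probability 1/9, so the other 8 collectively hold it with probability 8/9.
The host can always find 6 empty boxes to open, so the reveals don't change that 8/9; it is now spread over the 2 remaining unopened boxes.
P(win by switching) = (8/9) · (1/2) = 4/9 ≈ 0.444.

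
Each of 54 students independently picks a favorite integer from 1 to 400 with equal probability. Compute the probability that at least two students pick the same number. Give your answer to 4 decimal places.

0.9764

It's easier to compute the probability that all 54 are distinct.
P(all distinct) = 400/400 · 399/400 · ··· · 347/400 ≈ 0.0236.
So the probability of at least one match is 1 − 0.0236 = 0.9764.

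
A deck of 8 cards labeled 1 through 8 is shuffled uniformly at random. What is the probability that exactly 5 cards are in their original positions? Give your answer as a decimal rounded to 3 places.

Choose which 5 of the 8 are fixed: C(8,5) = 56 ways.
The remaining 3 must have no fixed point: D(3) = 2.
P = 56·2/40320 = 1/360 ≈ 0.003.

0.003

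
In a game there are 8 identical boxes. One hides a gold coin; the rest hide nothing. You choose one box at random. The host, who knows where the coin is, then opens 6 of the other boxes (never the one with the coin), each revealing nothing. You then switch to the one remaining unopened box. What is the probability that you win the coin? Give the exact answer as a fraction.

Your original box holds the coin with probability 1/8, so the other 7 collectively hold it with probability 7/8.
The host can always find 6 empty boxes to open, so the reveals don't change that 7/8; it is now spread over the 1 remaining unopened box.
P(win by switching) = (7/8) · (1/1) = 7/8.

7/8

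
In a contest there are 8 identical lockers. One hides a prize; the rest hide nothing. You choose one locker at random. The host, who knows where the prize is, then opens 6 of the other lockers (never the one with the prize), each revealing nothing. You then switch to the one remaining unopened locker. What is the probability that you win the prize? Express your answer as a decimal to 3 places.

Your original locker holds the prize with probability 1/8, so the other 7 collectively hold it with probability 7/8.
The host can always find 6 empty lockers to open, so the reveals don't change that 7/8; it is now spread over the 1 remaining unopened locker.
P(win by switching) = (7/8) · (1/1) = 7/8 ≈ 0.875.

0.875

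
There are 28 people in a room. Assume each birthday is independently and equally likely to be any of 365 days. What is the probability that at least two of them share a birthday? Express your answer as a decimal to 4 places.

0.6545

It's easier to compute the probability that all 28 are distinct.
P(all distinct) = 365/365 · 364/365 · ··· · 338/365 ≈ 0.3455.
So the probability of at least one match is 1 − 0.3455 = 0.6545.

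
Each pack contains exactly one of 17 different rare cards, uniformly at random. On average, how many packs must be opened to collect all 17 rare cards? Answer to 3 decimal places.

58.472

After i distinct types are collected, each trial gives a new one with probability (17−i)/17, so the expected wait for the next new type is 17/(17−i).
E = 17/17 + 17/16 + 17/15 + 17/14 + 17/13 + 17/12 + 17/11 + 17/10 + 17/9 + 17/8 + 17/7 + 17/6 + 17/5 + 17/4 + 17/3 + 17/2 + 17/1 = 42142223/720720 ≈ 58.472.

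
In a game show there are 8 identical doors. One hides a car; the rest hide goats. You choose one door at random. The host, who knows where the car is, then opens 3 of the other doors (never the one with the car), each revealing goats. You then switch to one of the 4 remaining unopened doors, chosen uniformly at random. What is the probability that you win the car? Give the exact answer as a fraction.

7/32

Your original door holds the car with probability 1/8, so the other 7 collectively hold it with probability 7/8.
The host can always find 3 empty doors to open, so the reveals don't change that 7/8; it is now spread over the 4 remaining unopened doors.
P(win by switching) = (7/8) · (1/4) = 7/32.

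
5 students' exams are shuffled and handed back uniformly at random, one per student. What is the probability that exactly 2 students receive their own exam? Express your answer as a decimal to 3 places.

0.167

Choose which 2 of the 5 are fixed: C(5,2) = 10 ways.
The remaining 3 must have no fixed point: D(3) = 2.
P = 10·2/120 = 1/6 ≈ 0.167.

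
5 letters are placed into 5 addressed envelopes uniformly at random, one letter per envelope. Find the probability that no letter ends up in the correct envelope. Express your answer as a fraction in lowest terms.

This is the derangement probability: permutations of 5 with no fixed point.
D(5) = 5! · (1 − 1/1! + 1/2! − ··· + (−1)^5/5!) = 44.
P = 44/120 = 11/30.

11/30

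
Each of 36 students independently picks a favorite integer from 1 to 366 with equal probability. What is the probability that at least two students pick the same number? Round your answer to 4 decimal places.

It's easier to compute the probability that all 36 are distinct.
P(all distinct) = 366/366 · 365/366 · ··· · 331/366 ≈ 0.1687.
So the probability of at least one match is 1 − 0.1687 = 0.8313.

0.8313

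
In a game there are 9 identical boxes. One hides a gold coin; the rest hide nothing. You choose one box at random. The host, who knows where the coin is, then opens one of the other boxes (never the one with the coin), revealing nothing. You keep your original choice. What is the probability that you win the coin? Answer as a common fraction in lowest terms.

The host can always open an empty box regardless of your choice, so this gives no information about your original box.
P(win by staying) = 1/9.

1/9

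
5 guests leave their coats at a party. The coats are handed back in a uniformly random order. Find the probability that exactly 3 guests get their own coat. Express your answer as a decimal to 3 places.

0.083

Choose which 3 of the 5 are fixed: C(5,3) = 10 ways.
The remaining 2 must have no fixed point: D(2) = 1.
P = 10·1/120 = 1/12 ≈ 0.083.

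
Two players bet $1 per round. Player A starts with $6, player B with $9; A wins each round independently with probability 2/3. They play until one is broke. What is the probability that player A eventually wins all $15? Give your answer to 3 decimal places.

0.984

Let r = q/p = (1/3)/(2/3) = 1/2. The recurrence P(i) = p·P(i+1) + q·P(i−1) with P(0)=0, P(15)=1 gives P(i) = (1 − r^i)/(1 − r^15).
P(6) = (1 − (1/2)^6) / (1 − (1/2)^15) = 4608/4681 ≈ 0.984.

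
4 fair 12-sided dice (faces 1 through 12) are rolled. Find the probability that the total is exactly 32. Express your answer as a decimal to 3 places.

There are 12^4 = 20736 equally likely outcomes.
The number of ordered 4-tuples from {1,…,12} summing to 32 is 829.
P(sum = 32) = 829/20736 ≈ 0.040.

0.040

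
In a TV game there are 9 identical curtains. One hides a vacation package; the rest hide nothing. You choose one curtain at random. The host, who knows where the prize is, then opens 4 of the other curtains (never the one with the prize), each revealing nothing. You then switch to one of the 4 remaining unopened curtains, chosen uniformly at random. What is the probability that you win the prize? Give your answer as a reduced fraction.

2/9

Your original curtain holds the prize with probability 1/9, so the other 8 collectively hold it with probability 8/9.
The host can always find 4 empty curtains to open, so the reveals don't change that 8/9; it is now spread over the 4 remaining unopened curtains.
P(win by switching) = (8/9) · (1/4) = 2/9.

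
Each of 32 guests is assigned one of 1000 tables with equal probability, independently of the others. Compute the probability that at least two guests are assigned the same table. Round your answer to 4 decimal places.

0.3943

It's easier to compute the probability that all 32 are distinct.
P(all distinct) = 1000/1000 · 999/1000 · ··· · 969/1000 ≈ 0.6057.
So the probability of at least one match is 1 − 0.6057 = 0.3943.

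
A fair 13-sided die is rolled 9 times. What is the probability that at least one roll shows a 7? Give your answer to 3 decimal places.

0.513

P(no roll shows a 7) = (12/13)^9 ≈ 0.487.
P(at least one) = 1 − 0.487 = 0.513.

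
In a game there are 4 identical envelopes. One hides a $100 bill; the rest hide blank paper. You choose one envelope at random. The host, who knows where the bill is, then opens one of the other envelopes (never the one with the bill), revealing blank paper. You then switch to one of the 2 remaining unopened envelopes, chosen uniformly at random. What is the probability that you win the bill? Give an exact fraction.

3/8

Your original envelope holds the bill with probability 1/4, so the other 3 collectively hold it with probability 3/4.
The host can always find an empty envelope to open, so this doesn't change that 3/4; it is now spread over the 2 remaining unopened envelopes.
P(win by switching) = (3/4) · (1/2) = 3/8.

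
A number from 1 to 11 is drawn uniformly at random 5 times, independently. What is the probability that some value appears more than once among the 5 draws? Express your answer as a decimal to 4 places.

0.6558

P(all 5 different) = 11/11 · 10/11 · ··· · 7/11 ≈ 0.3442.
P(at least two equal) = 1 − 0.3442 = 0.6558.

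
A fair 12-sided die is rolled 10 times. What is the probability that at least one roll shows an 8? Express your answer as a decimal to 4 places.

P(no roll shows an 8) = (11/12)^10 ≈ 0.4189.
P(at least one) = 1 − 0.4189 = 0.5811.

0.5811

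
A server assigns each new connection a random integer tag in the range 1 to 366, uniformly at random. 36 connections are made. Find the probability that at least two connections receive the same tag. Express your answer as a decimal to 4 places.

It's easier to compute the probability that all 36 are distinct.
P(all distinct) = 366/366 · 365/366 · ··· · 331/366 ≈ 0.1687.
So the probability of at least one match is 1 − 0.1687 = 0.8313.

0.8313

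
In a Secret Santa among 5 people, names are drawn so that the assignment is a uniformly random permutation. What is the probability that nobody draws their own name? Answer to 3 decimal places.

This is the derangement probability: permutations of 5 with no fixed point.
D(5) = 5! · (1 − 1/1! + 1/2! − ··· + (−1)^5/5!) = 44.
P = 44/120 = 11/30 ≈ 0.367.

0.367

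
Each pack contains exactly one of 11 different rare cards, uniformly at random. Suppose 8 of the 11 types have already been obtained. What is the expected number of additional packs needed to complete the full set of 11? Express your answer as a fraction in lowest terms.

Starting from 8 distinct types, each trial gives a new one with probability (11−i)/11 when i types are held, so the wait for the next new type is 11/(11−i).
E = 11/3 + 11/2 + 11/1 = 121/6.

121/6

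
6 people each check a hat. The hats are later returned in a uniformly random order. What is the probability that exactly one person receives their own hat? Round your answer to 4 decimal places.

0.3667

Choose which one is fixed: C(6,1) = 6 ways.
The remaining 5 must have no fixed point: D(5) = 44.
P = 6·44/720 = 11/30 ≈ 0.3667.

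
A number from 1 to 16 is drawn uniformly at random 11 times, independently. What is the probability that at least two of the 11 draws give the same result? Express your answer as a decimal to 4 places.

0.9901

P(all 11 different) = 16/16 · 15/16 · ··· · 6/16 ≈ 0.0099.
P(at least two equal) = 1 − 0.0099 = 0.9901.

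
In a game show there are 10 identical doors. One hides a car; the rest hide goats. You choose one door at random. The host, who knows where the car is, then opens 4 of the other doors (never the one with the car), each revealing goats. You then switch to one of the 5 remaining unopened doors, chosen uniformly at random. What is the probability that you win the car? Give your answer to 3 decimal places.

0.180

Your original door holds the car with probability 1/10, so the other 9 collectively hold it with probability 9/10.
The host can always find 4 empty doors to open, so the reveals don't change that 9/10; it is now spread over the 5 remaining unopened doors.
P(win by switching) = (9/10) · (1/5) = 9/50 ≈ 0.180.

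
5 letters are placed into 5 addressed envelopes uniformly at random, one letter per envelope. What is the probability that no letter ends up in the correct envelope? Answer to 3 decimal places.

This is the derangement probability: permutations of 5 with no fixed point.
D(5) = 5! · (1 − 1/1! + 1/2! − ··· + (−1)^5/5!) = 44.
P = 44/120 = 11/30 ≈ 0.367.

0.367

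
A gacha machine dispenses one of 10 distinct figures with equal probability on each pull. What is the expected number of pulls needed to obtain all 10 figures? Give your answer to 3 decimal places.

29.290

After i distinct types are collected, each trial gives a new one with probability (10−i)/10, so the expected wait for the next new type is 10/(10−i).
E = 10/10 + 10/9 + 10/8 + 10/7 + 10/6 + 10/5 + 10/4 + 10/3 + 10/2 + 10/1 = 7381/252 ≈ 29.290.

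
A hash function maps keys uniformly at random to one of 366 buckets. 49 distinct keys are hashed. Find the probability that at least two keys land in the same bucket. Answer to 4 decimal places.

It's easier to compute the probability that all 49 are distinct.
P(all distinct) = 366/366 · 365/366 · ··· · 318/366 ≈ 0.0346.
So the probability of at least one match is 1 − 0.0346 = 0.9654.

0.9654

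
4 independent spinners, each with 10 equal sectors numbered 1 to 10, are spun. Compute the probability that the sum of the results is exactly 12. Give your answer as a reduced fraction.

33/2000

There are 10^4 = 10000 equally likely outcomes.
The number of ordered 4-tuples from {1,…,10} summing to 12 is 165.
P(sum = 12) = 165/10000 = 33/2000.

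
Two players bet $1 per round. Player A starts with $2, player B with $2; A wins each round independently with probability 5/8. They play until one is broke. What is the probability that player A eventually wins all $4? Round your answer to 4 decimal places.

Let r = q/p = (3/8)/(5/8) = 3/5. The recurrence P(i) = p·P(i+1) + q·P(i−1) with P(0)=0, P(4)=1 gives P(i) = (1 − r^i)/(1 − r^4).
P(2) = (1 − (3/5)^2) / (1 − (3/5)^4) = 25/34 ≈ 0.7353.

0.7353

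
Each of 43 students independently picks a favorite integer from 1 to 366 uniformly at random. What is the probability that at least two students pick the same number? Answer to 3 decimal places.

0.923

It's easier to compute the probability that all 43 are distinct.
P(all distinct) = 366/366 · 365/366 · ··· · 324/366 ≈ 0.077.
So the probability of at least one match is 1 − 0.077 = 0.923.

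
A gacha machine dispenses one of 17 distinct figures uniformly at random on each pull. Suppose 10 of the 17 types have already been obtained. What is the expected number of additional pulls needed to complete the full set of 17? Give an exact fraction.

6171/140

Starting from 10 distinct types, each trial gives a new one with probability (17−i)/17 when i types are held, so the wait for the next new type is 17/(17−i).
E = 17/7 + 17/6 + 17/5 + 17/4 + 17/3 + 17/2 + 17/1 = 6171/140.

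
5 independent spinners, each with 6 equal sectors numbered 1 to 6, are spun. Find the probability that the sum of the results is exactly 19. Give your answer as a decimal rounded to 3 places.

0.095

There are 6^5 = 7776 equally likely outcomes.
The number of ordered 5-tuples from {1,…,6} summing to 19 is 735.
P(sum = 19) = 735/7776 = 245/2592 ≈ 0.095.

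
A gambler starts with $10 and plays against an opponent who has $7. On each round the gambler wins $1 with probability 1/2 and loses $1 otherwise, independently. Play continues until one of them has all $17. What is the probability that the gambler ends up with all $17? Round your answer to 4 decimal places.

With a fair step, P(i) = ½P(i−1) + ½P(i+1) with P(0)=0, P(17)=1 has the linear solution P(i) = i/17.
P(10) = 10/17 ≈ 0.5882.

0.5882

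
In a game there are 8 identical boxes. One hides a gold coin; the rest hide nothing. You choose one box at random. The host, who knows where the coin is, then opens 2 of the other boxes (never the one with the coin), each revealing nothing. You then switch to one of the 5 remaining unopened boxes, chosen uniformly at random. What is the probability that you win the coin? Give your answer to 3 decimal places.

Your original box holds the coin with probability 1/8, so the other 7 collectively hold it with probability 7/8.
The host can always find 2 empty boxes to open, so the reveals don't change that 7/8; it is now spread over the 5 remaining unopened boxes.
P(win by switching) = (7/8) · (1/5) = 7/40 ≈ 0.175.

0.175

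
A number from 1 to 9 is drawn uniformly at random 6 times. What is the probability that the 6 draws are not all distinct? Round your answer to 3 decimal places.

0.886

P(all 6 different) = 9/9 · 8/9 · ··· · 4/9 ≈ 0.114.
P(at least two equal) = 1 − 0.114 = 0.886.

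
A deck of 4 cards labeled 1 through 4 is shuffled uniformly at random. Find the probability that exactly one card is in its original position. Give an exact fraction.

1/3

Choose which one is fixed: C(4,1) = 4 ways.
The remaining 3 must have no fixed point: D(3) = 2.
P = 4·2/24 = 1/3.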